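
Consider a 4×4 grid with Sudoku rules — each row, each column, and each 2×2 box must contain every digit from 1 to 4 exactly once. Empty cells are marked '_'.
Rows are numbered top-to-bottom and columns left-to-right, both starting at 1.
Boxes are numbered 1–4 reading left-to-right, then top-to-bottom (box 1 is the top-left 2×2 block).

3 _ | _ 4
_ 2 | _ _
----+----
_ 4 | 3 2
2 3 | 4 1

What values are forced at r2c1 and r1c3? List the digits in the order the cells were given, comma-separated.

For r2c1:
  Consider where 4 can go in row 2.
  r2c3 is out (column 3 already has a 4).
  r2c4 is out (column 4 already has a 4).
  So the only cell in row 2 that can hold 4 is r2c1.
  So r2c1 = 4.
For r1c3:
  Consider where 2 can go in row 1.
  r1c2 is out (column 2 already has a 2).
  So the only cell in row 1 that can hold 2 is r1c3.
  So r1c3 = 2.

4,2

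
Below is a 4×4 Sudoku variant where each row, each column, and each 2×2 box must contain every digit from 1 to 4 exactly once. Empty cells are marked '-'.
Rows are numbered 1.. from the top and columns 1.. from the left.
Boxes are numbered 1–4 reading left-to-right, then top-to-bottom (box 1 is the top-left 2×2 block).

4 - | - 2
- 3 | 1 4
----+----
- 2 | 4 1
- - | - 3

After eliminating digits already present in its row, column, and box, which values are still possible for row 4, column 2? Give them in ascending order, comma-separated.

1,4

Row 4 already contains {3}.
Column 2 already contains {2, 3}.
Its 2×2 block (box 3) already contains {2}.
Removing those from 1–4 leaves {1, 4} as the candidates for row 4, column 2.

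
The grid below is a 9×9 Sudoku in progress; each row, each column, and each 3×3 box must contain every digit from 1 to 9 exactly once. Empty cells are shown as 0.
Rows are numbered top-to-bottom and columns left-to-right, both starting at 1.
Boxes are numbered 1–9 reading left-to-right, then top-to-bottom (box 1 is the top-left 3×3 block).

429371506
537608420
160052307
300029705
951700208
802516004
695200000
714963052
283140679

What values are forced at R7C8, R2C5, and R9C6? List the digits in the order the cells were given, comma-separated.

For R7C8:
  Consider where 4 can go in row 7.
  R7C5 is out (column 5 already has a 4).
  R7C6 is out (box 8 already has a 4).
  R7C7 is out (column 7 already has a 4).
  R7C9 is out (column 9 already has a 4).
  So the only cell in row 7 that can hold 4 is R7C8.
  So R7C8 = 4.
For R2C5:
  Row 2 already contains {2, 3, 4, 5, 6, 7, 8}.
  Column 5 already contains {1, 2, 4, 5, 6, 7}.
  Its 3×3 block (box 2) already contains {1, 2, 3, 5, 6, 7, 8}.
  The only value from 1–9 not eliminated is 9, so R2C5 = 9.
For R9C6:
  Row 9 already contains {1, 2, 3, 4, 6, 7, 8, 9}.
  Column 6 already contains {1, 2, 3, 6, 8, 9}.
  Its 3×3 block (box 8) already contains {1, 2, 3, 4, 6, 9}.
  The only value from 1–9 not eliminated is 5, so R9C6 = 5.

4,9,5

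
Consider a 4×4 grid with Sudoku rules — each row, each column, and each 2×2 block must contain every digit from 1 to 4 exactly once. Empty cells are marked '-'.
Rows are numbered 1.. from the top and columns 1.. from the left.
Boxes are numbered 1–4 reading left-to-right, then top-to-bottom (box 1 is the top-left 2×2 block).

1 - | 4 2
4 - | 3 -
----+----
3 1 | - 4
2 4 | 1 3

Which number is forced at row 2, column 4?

1

Row 2 already contains {3, 4}.
Column 4 already contains {2, 3, 4}.
Its 2×2 block (box 2) already contains {2, 3, 4}.
The only value from 1–4 not eliminated is 1, so row 2, column 4 = 1.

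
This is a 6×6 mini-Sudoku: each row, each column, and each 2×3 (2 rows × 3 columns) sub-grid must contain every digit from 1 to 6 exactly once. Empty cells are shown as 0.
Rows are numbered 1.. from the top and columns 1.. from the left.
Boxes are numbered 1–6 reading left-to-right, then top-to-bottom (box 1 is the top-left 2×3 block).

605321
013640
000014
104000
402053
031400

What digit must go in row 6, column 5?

6

Row 6 already contains {1, 3, 4}.
Column 5 already contains {1, 2, 4, 5}.
Its 2×3 block (box 6) already contains {3, 4, 5}.
The only value from 1–6 not eliminated is 6, so row 6, column 5 = 6.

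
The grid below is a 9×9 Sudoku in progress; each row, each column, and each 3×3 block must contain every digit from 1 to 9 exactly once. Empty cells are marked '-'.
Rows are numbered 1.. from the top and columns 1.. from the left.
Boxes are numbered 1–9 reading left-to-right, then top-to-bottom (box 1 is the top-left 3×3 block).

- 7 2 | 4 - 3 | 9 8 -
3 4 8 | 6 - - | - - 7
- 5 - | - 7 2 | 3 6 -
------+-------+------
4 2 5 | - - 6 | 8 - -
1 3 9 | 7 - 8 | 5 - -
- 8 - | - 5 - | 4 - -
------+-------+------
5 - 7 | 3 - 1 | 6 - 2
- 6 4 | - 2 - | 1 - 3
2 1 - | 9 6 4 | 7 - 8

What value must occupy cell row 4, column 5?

3

Cell row 4, column 5 itself could take any of {1, 3, 9} by direct elimination.
Consider where 3 can go in box 5.
row 4, column 4 is out (column 4 already has a 3).
row 5, column 5 is out (row 5 already has a 3).
row 6, column 4 is out (column 4 already has a 3).
row 6, column 6 is out (column 6 already has a 3).
So the only cell in box 5 that can hold 3 is row 4, column 5.
Therefore row 4, column 5 = 3.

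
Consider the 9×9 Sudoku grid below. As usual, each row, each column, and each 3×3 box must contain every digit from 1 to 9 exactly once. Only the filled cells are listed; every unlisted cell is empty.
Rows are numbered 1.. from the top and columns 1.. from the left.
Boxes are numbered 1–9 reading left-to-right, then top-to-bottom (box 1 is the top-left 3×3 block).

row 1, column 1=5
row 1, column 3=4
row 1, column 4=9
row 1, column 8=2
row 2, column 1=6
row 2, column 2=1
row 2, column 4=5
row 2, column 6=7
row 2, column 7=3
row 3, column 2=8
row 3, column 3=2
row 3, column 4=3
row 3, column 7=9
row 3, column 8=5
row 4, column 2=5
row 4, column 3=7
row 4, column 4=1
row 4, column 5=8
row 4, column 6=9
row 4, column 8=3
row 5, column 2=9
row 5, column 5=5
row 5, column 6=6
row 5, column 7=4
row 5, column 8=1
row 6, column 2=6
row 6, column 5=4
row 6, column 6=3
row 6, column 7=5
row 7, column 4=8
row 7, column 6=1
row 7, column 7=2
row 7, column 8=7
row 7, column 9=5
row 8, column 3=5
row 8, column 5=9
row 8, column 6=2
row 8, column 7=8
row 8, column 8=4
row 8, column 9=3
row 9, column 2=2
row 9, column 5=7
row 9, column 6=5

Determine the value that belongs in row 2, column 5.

2

Row 2 already contains {1, 3, 5, 6, 7}.
Column 5 already contains {4, 5, 7, 8, 9}.
Its 3×3 block (box 2) already contains {3, 5, 7, 9}.
The only value from 1–9 not eliminated is 2, so row 2, column 5 = 2.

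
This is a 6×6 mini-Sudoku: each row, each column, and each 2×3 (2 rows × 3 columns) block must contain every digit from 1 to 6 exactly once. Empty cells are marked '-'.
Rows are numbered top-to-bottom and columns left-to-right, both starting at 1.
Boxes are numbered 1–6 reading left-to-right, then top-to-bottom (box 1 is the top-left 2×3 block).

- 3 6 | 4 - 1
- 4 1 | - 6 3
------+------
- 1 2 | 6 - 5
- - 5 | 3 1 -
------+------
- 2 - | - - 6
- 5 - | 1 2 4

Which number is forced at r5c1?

Cell r5c1 itself could take any of {1, 3, 4} by direct elimination.
Consider where 1 can go in box 5.
r5c3 is out (column 3 already has a 1).
r6c1 is out (row 6 already has a 1).
r6c3 is out (row 6 already has a 1).
So the only cell in box 5 that can hold 1 is r5c1.
Therefore r5c1 = 1.

1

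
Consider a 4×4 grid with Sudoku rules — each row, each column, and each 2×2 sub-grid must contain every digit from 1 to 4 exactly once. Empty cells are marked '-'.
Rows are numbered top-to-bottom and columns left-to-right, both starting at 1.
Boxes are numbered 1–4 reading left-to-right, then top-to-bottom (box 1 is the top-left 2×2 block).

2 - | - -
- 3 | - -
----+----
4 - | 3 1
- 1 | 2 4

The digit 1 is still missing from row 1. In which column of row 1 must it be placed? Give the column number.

Consider where 1 can go in row 1.
r1c2 is out (column 2 already has a 1).
r1c4 is out (column 4 already has a 1).
So the only cell in row 1 that can hold 1 is r1c3.
That is column 3.

3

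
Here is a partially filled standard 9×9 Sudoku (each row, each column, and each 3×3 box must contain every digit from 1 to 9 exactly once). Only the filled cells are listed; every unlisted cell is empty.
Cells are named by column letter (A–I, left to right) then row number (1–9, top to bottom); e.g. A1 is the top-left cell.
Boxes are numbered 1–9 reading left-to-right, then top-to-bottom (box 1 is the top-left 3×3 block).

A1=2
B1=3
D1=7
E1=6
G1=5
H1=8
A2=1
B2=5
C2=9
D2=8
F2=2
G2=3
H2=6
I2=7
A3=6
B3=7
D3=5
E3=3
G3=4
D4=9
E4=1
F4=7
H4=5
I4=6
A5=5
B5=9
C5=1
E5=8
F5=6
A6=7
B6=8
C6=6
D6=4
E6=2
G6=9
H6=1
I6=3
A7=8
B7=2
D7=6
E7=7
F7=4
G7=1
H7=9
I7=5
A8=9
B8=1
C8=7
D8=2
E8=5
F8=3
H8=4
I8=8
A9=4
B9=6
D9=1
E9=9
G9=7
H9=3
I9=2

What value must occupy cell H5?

7

Cell H5 itself could take any of {2, 7} by direct elimination.
Consider where 7 can go in box 6.
G4 is out (row 4 already has a 7).
G5 is out (column G already has a 7).
I5 is out (column I already has a 7).
So the only cell in box 6 that can hold 7 is H5.
Therefore H5 = 7.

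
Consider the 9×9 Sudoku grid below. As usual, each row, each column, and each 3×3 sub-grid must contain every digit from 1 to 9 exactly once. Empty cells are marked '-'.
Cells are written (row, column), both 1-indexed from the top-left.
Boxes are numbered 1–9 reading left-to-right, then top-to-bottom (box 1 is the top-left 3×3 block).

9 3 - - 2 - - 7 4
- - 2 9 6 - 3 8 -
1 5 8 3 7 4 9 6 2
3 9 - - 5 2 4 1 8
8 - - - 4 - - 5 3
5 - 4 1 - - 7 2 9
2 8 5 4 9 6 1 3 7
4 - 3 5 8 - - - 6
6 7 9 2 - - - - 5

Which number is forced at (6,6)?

Cell (6,6) itself could take any of {3, 8} by direct elimination.
Consider where 8 can go in box 5.
(4,4) is out (row 4 already has a 8).
(5,4) is out (row 5 already has a 8).
(5,6) is out (row 5 already has a 8).
(6,5) is out (column 5 already has a 8).
So the only cell in box 5 that can hold 8 is (6,6).
Therefore (6,6) = 8.

8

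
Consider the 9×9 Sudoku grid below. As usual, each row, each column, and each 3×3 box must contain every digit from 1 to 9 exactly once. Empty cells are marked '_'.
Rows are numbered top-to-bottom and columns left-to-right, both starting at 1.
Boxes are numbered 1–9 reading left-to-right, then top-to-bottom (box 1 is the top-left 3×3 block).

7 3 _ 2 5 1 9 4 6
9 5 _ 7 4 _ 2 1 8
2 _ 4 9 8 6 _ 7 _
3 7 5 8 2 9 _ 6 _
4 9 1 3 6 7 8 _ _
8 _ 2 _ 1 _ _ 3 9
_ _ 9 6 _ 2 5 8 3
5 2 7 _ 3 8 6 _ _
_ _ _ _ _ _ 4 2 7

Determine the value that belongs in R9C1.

Cell R9C1 itself could take any of {1, 6} by direct elimination.
Consider where 6 can go in column 1.
R7C1 is out (row 7 already has a 6).
So the only cell in column 1 that can hold 6 is R9C1.
Therefore R9C1 = 6.

6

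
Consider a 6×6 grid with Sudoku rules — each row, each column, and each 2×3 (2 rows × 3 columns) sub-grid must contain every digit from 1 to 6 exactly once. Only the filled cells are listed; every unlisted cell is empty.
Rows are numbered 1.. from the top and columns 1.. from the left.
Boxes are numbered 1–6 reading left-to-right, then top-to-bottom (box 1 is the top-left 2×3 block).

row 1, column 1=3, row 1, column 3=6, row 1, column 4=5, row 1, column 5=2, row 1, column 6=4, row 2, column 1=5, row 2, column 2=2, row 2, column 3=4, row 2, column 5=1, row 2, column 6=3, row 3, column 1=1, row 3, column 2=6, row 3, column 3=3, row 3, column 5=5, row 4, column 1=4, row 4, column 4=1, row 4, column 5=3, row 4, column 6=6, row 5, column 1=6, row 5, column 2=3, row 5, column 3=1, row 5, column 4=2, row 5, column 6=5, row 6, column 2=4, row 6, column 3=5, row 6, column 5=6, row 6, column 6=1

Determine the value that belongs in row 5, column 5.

4

Row 5 already contains {1, 2, 3, 5, 6}.
Column 5 already contains {1, 2, 3, 5, 6}.
Its 2×3 block (box 6) already contains {1, 2, 5, 6}.
The only value from 1–6 not eliminated is 4, so row 5, column 5 = 4.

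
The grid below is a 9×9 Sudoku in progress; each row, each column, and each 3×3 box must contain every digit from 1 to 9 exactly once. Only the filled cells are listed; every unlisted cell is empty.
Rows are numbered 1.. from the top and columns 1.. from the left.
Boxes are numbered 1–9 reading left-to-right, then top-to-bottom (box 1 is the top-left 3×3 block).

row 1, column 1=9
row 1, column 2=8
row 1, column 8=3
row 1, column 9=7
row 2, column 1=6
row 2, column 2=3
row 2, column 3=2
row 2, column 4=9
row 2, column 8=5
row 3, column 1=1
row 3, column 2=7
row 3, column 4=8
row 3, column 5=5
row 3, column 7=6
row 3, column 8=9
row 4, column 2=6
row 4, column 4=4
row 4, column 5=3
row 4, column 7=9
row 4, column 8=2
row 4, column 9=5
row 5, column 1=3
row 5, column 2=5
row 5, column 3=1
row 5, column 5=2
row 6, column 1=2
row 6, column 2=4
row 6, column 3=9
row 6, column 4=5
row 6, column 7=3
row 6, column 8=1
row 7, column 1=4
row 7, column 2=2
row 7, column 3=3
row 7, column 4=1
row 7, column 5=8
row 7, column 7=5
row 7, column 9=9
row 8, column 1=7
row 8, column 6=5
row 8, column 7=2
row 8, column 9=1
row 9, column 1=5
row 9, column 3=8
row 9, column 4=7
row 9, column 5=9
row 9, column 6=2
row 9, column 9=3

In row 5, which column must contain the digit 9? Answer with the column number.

Consider where 9 can go in row 5.
row 5, column 4 is out (column 4 already has a 9).
row 5, column 7 is out (column 7 already has a 9).
row 5, column 8 is out (column 8 already has a 9).
row 5, column 9 is out (column 9 already has a 9).
So the only cell in row 5 that can hold 9 is row 5, column 6.
That is column 6.

6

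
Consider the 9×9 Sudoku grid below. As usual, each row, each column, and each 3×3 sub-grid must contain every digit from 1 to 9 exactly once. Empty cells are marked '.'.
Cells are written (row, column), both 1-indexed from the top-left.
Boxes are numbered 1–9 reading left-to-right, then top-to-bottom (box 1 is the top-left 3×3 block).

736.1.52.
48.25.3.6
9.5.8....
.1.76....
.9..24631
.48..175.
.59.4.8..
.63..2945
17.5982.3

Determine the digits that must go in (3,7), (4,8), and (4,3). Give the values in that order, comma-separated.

For (3,7):
  Consider where 1 can go in column 7.
  (4,7) is out (row 4 already has a 1).
  So the only cell in column 7 that can hold 1 is (3,7).
  So (3,7) = 1.
For (4,8):
  Consider where 8 can go in column 8.
  (2,8) is out (row 2 already has a 8).
  (3,8) is out (row 3 already has a 8).
  (7,8) is out (row 7 already has a 8).
  (9,8) is out (row 9 already has a 8).
  So the only cell in column 8 that can hold 8 is (4,8).
  So (4,8) = 8.
For (4,3):
  Row 4 already contains {1, 6, 7}.
  Column 3 already contains {3, 5, 6, 8, 9}.
  Its 3×3 block (box 4) already contains {1, 4, 8, 9}.
  The only value from 1–9 not eliminated is 2, so (4,3) = 2.

1,8,2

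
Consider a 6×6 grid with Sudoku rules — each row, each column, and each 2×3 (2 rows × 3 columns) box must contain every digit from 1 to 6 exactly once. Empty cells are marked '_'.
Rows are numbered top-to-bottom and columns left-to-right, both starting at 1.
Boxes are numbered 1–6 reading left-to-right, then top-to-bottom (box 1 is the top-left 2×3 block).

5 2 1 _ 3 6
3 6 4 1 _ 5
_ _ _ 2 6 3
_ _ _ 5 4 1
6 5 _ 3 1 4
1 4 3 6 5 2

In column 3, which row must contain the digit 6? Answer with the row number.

4

Consider where 6 can go in column 3.
r3c3 is out (row 3 already has a 6).
r5c3 is out (row 5 already has a 6).
So the only cell in column 3 that can hold 6 is r4c3.
That is row 4.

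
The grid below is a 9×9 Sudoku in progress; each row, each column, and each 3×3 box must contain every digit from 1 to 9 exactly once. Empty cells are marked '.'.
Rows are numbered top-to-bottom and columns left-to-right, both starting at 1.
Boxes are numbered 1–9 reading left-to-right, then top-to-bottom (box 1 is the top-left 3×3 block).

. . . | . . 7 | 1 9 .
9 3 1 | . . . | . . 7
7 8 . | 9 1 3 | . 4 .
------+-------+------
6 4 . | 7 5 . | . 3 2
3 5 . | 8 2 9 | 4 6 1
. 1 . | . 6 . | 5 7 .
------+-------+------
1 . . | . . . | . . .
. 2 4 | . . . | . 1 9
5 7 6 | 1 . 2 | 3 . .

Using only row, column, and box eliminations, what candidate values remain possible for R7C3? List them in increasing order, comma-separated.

3,8,9

Row 7 already contains {1}.
Column 3 already contains {1, 4, 6}.
Its 3×3 block (box 7) already contains {1, 2, 4, 5, 6, 7}.
Removing those from 1–9 leaves {3, 8, 9} as the candidates for R7C3.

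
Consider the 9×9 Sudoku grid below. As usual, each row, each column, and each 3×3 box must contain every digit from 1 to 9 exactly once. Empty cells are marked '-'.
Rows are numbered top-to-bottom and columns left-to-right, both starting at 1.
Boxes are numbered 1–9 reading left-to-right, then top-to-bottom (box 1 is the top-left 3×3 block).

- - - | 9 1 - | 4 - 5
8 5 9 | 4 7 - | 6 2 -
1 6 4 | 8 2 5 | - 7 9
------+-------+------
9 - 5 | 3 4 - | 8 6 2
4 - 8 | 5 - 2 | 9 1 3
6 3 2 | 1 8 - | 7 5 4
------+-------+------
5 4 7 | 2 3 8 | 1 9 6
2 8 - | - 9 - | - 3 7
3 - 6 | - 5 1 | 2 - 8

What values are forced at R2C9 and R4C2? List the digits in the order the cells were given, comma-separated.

1,1

For R2C9:
  Row 2 already contains {2, 4, 5, 6, 7, 8, 9}.
  Column 9 already contains {2, 3, 4, 5, 6, 7, 8, 9}.
  Its 3×3 block (box 3) already contains {2, 4, 5, 6, 7, 9}.
  The only value from 1–9 not eliminated is 1, so R2C9 = 1.
For R4C2:
  Consider where 1 can go in box 4.
  R5C2 is out (row 5 already has a 1).
  So the only cell in box 4 that can hold 1 is R4C2.
  So R4C2 = 1.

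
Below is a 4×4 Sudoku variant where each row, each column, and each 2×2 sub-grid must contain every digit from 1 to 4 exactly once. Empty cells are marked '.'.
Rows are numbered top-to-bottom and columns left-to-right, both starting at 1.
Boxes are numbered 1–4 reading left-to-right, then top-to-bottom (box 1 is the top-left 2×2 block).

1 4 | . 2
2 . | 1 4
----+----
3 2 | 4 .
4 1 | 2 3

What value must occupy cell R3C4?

1

Row 3 already contains {2, 3, 4}.
Column 4 already contains {2, 3, 4}.
Its 2×2 block (box 4) already contains {2, 3, 4}.
The only value from 1–4 not eliminated is 1, so R3C4 = 1.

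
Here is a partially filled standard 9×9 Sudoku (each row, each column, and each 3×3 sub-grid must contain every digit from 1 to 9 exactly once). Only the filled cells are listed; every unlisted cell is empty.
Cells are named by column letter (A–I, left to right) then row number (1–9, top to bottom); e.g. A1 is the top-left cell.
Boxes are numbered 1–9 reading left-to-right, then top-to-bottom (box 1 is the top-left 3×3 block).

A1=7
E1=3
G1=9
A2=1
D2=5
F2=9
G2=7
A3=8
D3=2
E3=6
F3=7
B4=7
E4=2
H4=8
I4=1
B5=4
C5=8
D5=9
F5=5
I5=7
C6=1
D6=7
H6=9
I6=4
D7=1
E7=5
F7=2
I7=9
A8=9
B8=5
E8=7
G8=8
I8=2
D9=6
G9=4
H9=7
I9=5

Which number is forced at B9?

Cell B9 itself could take any of {1, 2, 3, 8} by direct elimination.
Consider where 1 can go in column B.
B1 is out (box 1 already has a 1).
B2 is out (row 2 already has a 1).
B3 is out (box 1 already has a 1).
B6 is out (row 6 already has a 1).
B7 is out (row 7 already has a 1).
So the only cell in column B that can hold 1 is B9.
Therefore B9 = 1.

1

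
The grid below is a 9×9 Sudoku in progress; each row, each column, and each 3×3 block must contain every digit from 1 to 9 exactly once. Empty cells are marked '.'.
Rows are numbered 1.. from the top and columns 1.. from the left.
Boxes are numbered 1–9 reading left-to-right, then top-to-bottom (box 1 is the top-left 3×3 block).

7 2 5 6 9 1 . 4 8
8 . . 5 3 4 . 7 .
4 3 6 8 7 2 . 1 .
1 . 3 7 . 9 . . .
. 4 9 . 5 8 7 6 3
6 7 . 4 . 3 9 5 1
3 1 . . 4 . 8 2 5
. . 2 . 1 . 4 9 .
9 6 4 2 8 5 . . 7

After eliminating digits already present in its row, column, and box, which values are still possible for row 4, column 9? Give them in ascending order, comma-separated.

Row 4 already contains {1, 3, 7, 9}.
Column 9 already contains {1, 3, 5, 7, 8}.
Its 3×3 block (box 6) already contains {1, 3, 5, 6, 7, 9}.
Removing those from 1–9 leaves {2, 4} as the candidates for row 4, column 9.

2,4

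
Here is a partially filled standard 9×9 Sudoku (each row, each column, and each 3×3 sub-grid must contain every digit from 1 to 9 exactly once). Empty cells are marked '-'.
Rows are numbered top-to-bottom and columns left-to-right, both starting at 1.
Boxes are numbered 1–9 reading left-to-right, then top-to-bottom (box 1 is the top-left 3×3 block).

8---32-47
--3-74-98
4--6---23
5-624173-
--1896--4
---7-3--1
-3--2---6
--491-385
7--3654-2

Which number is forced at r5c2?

7

Cell r5c2 itself could take any of {2, 7} by direct elimination.
Consider where 7 can go in box 4.
r4c2 is out (row 4 already has a 7).
r5c1 is out (column 1 already has a 7).
r6c1 is out (row 6 already has a 7).
r6c2 is out (row 6 already has a 7).
r6c3 is out (row 6 already has a 7).
So the only cell in box 4 that can hold 7 is r5c2.
Therefore r5c2 = 7.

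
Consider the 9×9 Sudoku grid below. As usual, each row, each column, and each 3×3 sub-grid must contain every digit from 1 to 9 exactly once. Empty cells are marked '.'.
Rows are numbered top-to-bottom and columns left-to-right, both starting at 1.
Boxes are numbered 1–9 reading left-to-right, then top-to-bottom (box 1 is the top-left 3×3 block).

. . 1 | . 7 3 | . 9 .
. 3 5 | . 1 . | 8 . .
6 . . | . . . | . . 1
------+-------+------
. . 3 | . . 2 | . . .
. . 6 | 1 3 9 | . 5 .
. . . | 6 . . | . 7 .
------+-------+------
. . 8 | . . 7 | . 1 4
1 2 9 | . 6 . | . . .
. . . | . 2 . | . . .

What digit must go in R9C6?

1

Cell R9C6 itself could take any of {1, 4, 5, 8} by direct elimination.
Consider where 1 can go in row 9.
R9C1 is out (column 1 already has a 1). R9C2 is out (box 7 already has a 1). R9C3 is out (column 3 already has a 1). R9C4 is out (column 4 already has a 1). The remaining empty cells in row 9 are similarly blocked.
So the only cell in row 9 that can hold 1 is R9C6.
Therefore R9C6 = 1.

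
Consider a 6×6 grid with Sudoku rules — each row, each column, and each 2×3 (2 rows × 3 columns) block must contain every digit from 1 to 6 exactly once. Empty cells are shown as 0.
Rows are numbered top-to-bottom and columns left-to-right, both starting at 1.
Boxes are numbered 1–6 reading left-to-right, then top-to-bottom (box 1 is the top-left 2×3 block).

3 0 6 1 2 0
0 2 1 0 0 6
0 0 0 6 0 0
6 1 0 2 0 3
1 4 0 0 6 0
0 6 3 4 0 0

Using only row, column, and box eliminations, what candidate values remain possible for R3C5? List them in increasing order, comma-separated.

Row 3 already contains {6}.
Column 5 already contains {2, 6}.
Its 2×3 block (box 4) already contains {2, 3, 6}.
Removing those from 1–6 leaves {1, 4, 5} as the candidates for R3C5.

1,4,5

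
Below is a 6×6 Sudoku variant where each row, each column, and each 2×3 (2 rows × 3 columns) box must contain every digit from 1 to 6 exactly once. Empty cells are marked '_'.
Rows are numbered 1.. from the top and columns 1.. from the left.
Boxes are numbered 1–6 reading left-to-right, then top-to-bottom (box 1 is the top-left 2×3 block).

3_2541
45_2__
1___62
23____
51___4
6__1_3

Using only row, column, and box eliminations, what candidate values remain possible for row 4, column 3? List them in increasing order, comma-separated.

Row 4 already contains {2, 3}.
Column 3 already contains {2}.
Its 2×3 block (box 3) already contains {1, 2, 3}.
Removing those from 1–6 leaves {4, 5, 6} as the candidates for row 4, column 3.

4,5,6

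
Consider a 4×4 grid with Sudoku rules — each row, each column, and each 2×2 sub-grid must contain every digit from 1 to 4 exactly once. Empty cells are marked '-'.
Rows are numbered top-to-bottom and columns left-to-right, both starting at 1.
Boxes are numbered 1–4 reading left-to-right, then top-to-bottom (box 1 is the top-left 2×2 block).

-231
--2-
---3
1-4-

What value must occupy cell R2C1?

Cell R2C1 itself could take any of {3, 4} by direct elimination.
Consider where 3 can go in column 1.
R1C1 is out (row 1 already has a 3).
R3C1 is out (row 3 already has a 3).
So the only cell in column 1 that can hold 3 is R2C1.
Therefore R2C1 = 3.

3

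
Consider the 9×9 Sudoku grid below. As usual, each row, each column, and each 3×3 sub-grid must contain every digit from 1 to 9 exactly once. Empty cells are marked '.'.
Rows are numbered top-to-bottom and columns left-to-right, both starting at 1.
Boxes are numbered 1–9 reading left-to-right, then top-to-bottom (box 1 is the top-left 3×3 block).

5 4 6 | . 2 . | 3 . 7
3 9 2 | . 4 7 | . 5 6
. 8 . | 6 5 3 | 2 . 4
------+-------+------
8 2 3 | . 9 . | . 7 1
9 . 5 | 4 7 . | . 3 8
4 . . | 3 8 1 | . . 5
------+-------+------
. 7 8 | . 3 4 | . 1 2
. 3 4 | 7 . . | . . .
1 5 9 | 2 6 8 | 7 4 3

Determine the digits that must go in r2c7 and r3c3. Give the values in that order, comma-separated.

For r2c7:
  Consider where 1 can go in column 7.
  r4c7 is out (row 4 already has a 1).
  r5c7 is out (box 6 already has a 1).
  r6c7 is out (row 6 already has a 1).
  r7c7 is out (row 7 already has a 1).
  r8c7 is out (box 9 already has a 1).
  So the only cell in column 7 that can hold 1 is r2c7.
  So r2c7 = 1.
For r3c3:
  Consider where 1 can go in column 3.
  r6c3 is out (row 6 already has a 1).
  So the only cell in column 3 that can hold 1 is r3c3.
  So r3c3 = 1.

1,1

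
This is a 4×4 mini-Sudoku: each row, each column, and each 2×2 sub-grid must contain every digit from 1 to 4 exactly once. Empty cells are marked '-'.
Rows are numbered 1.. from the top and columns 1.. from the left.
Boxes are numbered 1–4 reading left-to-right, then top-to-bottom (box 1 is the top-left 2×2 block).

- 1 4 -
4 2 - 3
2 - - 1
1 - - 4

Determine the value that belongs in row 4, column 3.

Cell row 4, column 3 itself could take any of {2, 3} by direct elimination.
Consider where 2 can go in box 4.
row 3, column 3 is out (row 3 already has a 2).
So the only cell in box 4 that can hold 2 is row 4, column 3.
Therefore row 4, column 3 = 2.

2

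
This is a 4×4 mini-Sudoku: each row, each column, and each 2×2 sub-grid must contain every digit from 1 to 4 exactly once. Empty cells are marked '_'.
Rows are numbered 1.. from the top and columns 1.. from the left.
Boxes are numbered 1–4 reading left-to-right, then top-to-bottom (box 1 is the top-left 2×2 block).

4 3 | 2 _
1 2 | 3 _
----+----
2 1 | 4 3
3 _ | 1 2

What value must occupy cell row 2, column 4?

4

Row 2 already contains {1, 2, 3}.
Column 4 already contains {2, 3}.
Its 2×2 block (box 2) already contains {2, 3}.
The only value from 1–4 not eliminated is 4, so row 2, column 4 = 4.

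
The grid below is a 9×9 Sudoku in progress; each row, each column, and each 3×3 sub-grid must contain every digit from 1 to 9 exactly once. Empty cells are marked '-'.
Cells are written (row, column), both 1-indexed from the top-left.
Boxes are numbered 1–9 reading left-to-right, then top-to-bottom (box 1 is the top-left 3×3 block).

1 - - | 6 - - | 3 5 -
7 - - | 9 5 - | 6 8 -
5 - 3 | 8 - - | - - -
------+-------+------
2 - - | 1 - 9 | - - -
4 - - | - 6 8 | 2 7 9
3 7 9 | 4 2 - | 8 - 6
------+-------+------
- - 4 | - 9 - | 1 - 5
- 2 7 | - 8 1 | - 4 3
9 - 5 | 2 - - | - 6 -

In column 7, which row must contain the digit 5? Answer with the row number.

4

Consider where 5 can go in column 7.
(3,7) is out (row 3 already has a 5).
(8,7) is out (box 9 already has a 5).
(9,7) is out (row 9 already has a 5).
So the only cell in column 7 that can hold 5 is (4,7).
That is row 4.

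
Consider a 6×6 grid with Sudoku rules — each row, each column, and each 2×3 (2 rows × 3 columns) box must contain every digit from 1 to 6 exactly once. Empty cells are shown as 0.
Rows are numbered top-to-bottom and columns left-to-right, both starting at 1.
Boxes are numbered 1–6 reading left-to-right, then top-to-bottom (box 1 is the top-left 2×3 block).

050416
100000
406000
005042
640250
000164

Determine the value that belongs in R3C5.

3

Row 3 already contains {4, 6}.
Column 5 already contains {1, 4, 5, 6}.
Its 2×3 block (box 4) already contains {2, 4}.
The only value from 1–6 not eliminated is 3, so R3C5 = 3.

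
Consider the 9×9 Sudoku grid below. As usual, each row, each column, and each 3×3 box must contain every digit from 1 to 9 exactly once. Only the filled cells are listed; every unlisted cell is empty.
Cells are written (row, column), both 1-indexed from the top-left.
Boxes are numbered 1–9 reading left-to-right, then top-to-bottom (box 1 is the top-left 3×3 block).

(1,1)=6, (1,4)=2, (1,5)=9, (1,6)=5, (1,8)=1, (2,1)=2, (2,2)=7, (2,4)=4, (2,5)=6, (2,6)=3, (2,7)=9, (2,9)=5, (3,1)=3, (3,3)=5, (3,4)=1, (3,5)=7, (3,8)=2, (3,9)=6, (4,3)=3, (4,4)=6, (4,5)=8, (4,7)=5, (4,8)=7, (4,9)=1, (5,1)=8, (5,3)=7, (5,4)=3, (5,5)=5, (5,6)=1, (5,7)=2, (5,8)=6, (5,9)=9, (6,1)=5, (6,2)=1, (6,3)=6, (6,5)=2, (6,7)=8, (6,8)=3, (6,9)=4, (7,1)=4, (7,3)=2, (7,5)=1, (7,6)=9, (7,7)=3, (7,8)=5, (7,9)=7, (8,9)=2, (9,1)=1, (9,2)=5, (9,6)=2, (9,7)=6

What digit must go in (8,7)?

Cell (8,7) itself could take any of {1, 4} by direct elimination.
Consider where 1 can go in box 9.
(8,8) is out (column 8 already has a 1).
(9,8) is out (row 9 already has a 1).
(9,9) is out (row 9 already has a 1).
So the only cell in box 9 that can hold 1 is (8,7).
Therefore (8,7) = 1.

1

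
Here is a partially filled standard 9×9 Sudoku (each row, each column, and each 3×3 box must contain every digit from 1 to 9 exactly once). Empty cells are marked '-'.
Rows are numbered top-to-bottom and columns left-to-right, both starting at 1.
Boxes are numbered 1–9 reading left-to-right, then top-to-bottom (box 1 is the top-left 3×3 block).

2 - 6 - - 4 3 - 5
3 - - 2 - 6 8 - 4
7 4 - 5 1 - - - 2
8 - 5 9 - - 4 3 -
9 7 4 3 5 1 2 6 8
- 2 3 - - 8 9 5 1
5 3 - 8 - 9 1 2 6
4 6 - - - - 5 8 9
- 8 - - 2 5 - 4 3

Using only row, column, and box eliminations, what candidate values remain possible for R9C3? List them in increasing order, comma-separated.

Row 9 already contains {2, 3, 4, 5, 8}.
Column 3 already contains {3, 4, 5, 6}.
Its 3×3 block (box 7) already contains {3, 4, 5, 6, 8}.
Removing those from 1–9 leaves {1, 7, 9} as the candidates for R9C3.

1,7,9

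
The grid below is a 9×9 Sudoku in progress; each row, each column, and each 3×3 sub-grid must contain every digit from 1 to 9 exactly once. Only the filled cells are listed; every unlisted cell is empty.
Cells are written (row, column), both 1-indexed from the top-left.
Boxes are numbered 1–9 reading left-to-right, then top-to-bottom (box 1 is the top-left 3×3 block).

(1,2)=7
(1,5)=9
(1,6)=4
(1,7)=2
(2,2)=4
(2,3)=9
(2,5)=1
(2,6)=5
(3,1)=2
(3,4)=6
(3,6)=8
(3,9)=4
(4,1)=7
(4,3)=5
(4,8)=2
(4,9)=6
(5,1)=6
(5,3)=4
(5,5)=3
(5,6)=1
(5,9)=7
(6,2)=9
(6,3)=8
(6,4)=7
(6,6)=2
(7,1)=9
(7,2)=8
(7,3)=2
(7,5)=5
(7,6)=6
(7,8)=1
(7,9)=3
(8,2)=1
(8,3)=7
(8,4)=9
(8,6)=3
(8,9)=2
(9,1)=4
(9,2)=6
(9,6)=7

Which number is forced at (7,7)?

Cell (7,7) itself could take any of {4, 7} by direct elimination.
Consider where 7 can go in box 9.
(8,7) is out (row 8 already has a 7).
(8,8) is out (row 8 already has a 7).
(9,7) is out (row 9 already has a 7).
(9,8) is out (row 9 already has a 7).
(9,9) is out (row 9 already has a 7).
So the only cell in box 9 that can hold 7 is (7,7).
Therefore (7,7) = 7.

7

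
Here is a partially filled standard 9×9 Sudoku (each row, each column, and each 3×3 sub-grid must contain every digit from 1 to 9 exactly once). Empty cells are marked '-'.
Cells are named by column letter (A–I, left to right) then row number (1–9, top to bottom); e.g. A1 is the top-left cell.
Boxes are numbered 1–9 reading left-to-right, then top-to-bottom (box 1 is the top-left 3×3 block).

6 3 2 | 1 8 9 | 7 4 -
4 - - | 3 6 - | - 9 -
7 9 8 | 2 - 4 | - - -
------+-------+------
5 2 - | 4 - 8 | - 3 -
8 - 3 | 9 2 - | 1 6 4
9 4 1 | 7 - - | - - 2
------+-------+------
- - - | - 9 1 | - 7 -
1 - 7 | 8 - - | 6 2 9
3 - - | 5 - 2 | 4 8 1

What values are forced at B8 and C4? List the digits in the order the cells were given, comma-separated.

5,6

For B8:
  Row 8 already contains {1, 2, 6, 7, 8, 9}.
  Column B already contains {2, 3, 4, 9}.
  Its 3×3 block (box 7) already contains {1, 3, 7}.
  The only value from 1–9 not eliminated is 5, so B8 = 5.
For C4:
  Row 4 already contains {2, 3, 4, 5, 8}.
  Column C already contains {1, 2, 3, 7, 8}.
  Its 3×3 block (box 4) already contains {1, 2, 3, 4, 5, 8, 9}.
  The only value from 1–9 not eliminated is 6, so C4 = 6.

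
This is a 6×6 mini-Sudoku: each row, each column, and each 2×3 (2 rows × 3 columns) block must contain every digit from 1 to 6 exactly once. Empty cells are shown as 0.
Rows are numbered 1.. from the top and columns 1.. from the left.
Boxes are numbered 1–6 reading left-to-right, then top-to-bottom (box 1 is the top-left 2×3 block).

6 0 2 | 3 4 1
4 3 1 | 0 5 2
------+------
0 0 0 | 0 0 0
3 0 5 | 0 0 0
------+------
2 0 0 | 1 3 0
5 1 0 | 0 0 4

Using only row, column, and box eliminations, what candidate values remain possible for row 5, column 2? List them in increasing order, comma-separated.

4,6

Row 5 already contains {1, 2, 3}.
Column 2 already contains {1, 3}.
Its 2×3 block (box 5) already contains {1, 2, 5}.
Removing those from 1–6 leaves {4, 6} as the candidates for row 5, column 2.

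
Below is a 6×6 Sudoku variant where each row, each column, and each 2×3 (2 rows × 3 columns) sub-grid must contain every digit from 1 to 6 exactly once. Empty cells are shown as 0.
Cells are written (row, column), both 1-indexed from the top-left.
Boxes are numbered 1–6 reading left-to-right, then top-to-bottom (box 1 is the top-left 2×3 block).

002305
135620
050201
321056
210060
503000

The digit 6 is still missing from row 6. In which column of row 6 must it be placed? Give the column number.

2

Consider where 6 can go in row 6.
(6,4) is out (column 4 already has a 6).
(6,5) is out (column 5 already has a 6).
(6,6) is out (column 6 already has a 6).
So the only cell in row 6 that can hold 6 is (6,2).
That is column 2.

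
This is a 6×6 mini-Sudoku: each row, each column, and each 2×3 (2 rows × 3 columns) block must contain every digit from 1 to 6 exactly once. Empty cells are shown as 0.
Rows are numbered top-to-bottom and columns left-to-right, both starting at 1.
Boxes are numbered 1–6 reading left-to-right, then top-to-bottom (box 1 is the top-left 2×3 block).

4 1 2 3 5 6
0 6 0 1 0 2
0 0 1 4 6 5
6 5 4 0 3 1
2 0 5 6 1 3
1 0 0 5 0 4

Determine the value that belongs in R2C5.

4

Row 2 already contains {1, 2, 6}.
Column 5 already contains {1, 3, 5, 6}.
Its 2×3 block (box 2) already contains {1, 2, 3, 5, 6}.
The only value from 1–6 not eliminated is 4, so R2C5 = 4.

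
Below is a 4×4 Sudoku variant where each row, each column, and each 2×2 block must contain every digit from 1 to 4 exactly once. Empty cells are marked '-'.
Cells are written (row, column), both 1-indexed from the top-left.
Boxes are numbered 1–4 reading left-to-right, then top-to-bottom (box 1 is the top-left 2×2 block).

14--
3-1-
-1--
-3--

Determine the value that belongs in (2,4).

4

Cell (2,4) itself could take any of {2, 4} by direct elimination.
Consider where 4 can go in row 2.
(2,2) is out (column 2 already has a 4).
So the only cell in row 2 that can hold 4 is (2,4).
Therefore (2,4) = 4.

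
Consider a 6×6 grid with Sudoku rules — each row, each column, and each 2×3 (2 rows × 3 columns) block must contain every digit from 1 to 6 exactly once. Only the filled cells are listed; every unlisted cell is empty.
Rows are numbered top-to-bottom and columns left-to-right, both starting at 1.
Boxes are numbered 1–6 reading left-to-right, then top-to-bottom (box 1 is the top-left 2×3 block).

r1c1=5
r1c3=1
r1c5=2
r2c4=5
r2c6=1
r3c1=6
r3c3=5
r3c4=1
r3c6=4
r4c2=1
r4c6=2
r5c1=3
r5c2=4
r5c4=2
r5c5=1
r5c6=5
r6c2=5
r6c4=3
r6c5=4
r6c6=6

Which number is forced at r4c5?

5

Cell r4c5 itself could take any of {3, 5, 6} by direct elimination.
Consider where 5 can go in column 5.
r2c5 is out (row 2 already has a 5).
r3c5 is out (row 3 already has a 5).
So the only cell in column 5 that can hold 5 is r4c5.
Therefore r4c5 = 5.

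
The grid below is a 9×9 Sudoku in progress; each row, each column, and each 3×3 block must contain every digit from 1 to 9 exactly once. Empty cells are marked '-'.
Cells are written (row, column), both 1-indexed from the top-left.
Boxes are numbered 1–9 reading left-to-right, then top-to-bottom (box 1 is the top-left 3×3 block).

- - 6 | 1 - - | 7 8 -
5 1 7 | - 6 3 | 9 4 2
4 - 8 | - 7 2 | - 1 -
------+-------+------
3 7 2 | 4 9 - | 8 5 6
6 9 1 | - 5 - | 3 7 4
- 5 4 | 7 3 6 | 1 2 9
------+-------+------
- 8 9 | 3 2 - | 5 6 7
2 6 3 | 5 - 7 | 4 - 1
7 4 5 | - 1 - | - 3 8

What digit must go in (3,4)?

Row 3 already contains {1, 2, 4, 7, 8}.
Column 4 already contains {1, 3, 4, 5, 7}.
Its 3×3 block (box 2) already contains {1, 2, 3, 6, 7}.
The only value from 1–9 not eliminated is 9, so (3,4) = 9.

9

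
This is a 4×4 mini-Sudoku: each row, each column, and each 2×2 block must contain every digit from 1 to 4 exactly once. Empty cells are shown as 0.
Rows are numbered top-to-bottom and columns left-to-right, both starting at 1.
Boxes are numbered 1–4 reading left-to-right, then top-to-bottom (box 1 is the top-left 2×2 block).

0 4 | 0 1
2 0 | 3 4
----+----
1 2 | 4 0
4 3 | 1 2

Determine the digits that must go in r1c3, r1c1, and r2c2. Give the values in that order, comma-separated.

2,3,1

For r1c3:
  Row 1 already contains {1, 4}.
  Column 3 already contains {1, 3, 4}.
  Its 2×2 block (box 2) already contains {1, 3, 4}.
  The only value from 1–4 not eliminated is 2, so r1c3 = 2.
For r1c1:
  Row 1 already contains {1, 4}.
  Column 1 already contains {1, 2, 4}.
  Its 2×2 block (box 1) already contains {2, 4}.
  The only value from 1–4 not eliminated is 3, so r1c1 = 3.
For r2c2:
  Row 2 already contains {2, 3, 4}.
  Column 2 already contains {2, 3, 4}.
  Its 2×2 block (box 1) already contains {2, 4}.
  The only value from 1–4 not eliminated is 1, so r2c2 = 1.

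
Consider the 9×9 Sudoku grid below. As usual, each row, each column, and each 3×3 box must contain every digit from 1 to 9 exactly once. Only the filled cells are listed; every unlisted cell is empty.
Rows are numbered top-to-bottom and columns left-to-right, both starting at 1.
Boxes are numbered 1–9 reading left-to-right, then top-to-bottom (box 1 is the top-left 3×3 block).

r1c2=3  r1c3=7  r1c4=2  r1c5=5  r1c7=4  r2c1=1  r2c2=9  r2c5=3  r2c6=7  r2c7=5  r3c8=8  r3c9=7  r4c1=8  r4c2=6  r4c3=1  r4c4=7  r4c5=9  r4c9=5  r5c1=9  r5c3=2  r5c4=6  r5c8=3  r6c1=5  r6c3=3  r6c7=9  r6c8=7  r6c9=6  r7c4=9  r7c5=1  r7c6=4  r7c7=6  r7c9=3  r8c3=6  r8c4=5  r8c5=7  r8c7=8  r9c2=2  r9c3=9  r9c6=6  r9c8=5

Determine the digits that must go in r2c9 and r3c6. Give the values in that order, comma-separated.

For r2c9:
  Row 2 already contains {1, 3, 5, 7, 9}.
  Column 9 already contains {3, 5, 6, 7}.
  Its 3×3 block (box 3) already contains {4, 5, 7, 8}.
  The only value from 1–9 not eliminated is 2, so r2c9 = 2.
For r3c6:
  Consider where 9 can go in row 3.
  r3c1 is out (column 1 already has a 9). r3c2 is out (column 2 already has a 9). r3c3 is out (column 3 already has a 9). r3c4 is out (column 4 already has a 9). The remaining empty cells in row 3 are similarly blocked.
  So the only cell in row 3 that can hold 9 is r3c6.
  So r3c6 = 9.

2,9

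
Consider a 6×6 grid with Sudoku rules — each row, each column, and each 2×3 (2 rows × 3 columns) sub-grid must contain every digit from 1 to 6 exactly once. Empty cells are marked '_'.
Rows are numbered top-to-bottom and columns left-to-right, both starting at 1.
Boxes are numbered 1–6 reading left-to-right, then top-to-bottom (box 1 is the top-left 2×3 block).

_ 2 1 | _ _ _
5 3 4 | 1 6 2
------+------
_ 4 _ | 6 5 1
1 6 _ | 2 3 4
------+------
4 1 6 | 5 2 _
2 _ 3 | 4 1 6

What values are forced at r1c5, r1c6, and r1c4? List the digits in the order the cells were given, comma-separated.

4,5,3

For r1c5:
  Row 1 already contains {1, 2}.
  Column 5 already contains {1, 2, 3, 5, 6}.
  Its 2×3 block (box 2) already contains {1, 2, 6}.
  The only value from 1–6 not eliminated is 4, so r1c5 = 4.
For r1c6:
  Consider where 5 can go in column 6.
  r5c6 is out (row 5 already has a 5).
  So the only cell in column 6 that can hold 5 is r1c6.
  So r1c6 = 5.
For r1c4:
  Row 1 already contains {1, 2}.
  Column 4 already contains {1, 2, 4, 5, 6}.
  Its 2×3 block (box 2) already contains {1, 2, 6}.
  The only value from 1–6 not eliminated is 3, so r1c4 = 3.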